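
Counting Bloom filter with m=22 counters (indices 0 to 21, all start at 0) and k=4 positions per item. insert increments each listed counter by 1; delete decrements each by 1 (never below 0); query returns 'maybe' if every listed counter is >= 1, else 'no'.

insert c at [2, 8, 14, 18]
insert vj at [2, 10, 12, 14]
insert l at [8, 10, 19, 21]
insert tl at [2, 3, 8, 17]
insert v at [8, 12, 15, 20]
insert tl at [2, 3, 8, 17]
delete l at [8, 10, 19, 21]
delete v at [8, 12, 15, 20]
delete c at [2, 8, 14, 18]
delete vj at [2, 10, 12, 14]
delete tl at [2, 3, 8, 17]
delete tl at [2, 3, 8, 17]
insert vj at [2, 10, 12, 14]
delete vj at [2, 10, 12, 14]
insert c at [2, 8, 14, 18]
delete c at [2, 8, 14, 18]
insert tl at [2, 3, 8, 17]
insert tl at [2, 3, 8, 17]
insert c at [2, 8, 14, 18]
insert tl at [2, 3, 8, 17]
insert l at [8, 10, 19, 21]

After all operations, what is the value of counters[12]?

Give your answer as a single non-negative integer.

Answer: 0

Derivation:
Step 1: insert c at [2, 8, 14, 18] -> counters=[0,0,1,0,0,0,0,0,1,0,0,0,0,0,1,0,0,0,1,0,0,0]
Step 2: insert vj at [2, 10, 12, 14] -> counters=[0,0,2,0,0,0,0,0,1,0,1,0,1,0,2,0,0,0,1,0,0,0]
Step 3: insert l at [8, 10, 19, 21] -> counters=[0,0,2,0,0,0,0,0,2,0,2,0,1,0,2,0,0,0,1,1,0,1]
Step 4: insert tl at [2, 3, 8, 17] -> counters=[0,0,3,1,0,0,0,0,3,0,2,0,1,0,2,0,0,1,1,1,0,1]
Step 5: insert v at [8, 12, 15, 20] -> counters=[0,0,3,1,0,0,0,0,4,0,2,0,2,0,2,1,0,1,1,1,1,1]
Step 6: insert tl at [2, 3, 8, 17] -> counters=[0,0,4,2,0,0,0,0,5,0,2,0,2,0,2,1,0,2,1,1,1,1]
Step 7: delete l at [8, 10, 19, 21] -> counters=[0,0,4,2,0,0,0,0,4,0,1,0,2,0,2,1,0,2,1,0,1,0]
Step 8: delete v at [8, 12, 15, 20] -> counters=[0,0,4,2,0,0,0,0,3,0,1,0,1,0,2,0,0,2,1,0,0,0]
Step 9: delete c at [2, 8, 14, 18] -> counters=[0,0,3,2,0,0,0,0,2,0,1,0,1,0,1,0,0,2,0,0,0,0]
Step 10: delete vj at [2, 10, 12, 14] -> counters=[0,0,2,2,0,0,0,0,2,0,0,0,0,0,0,0,0,2,0,0,0,0]
Step 11: delete tl at [2, 3, 8, 17] -> counters=[0,0,1,1,0,0,0,0,1,0,0,0,0,0,0,0,0,1,0,0,0,0]
Step 12: delete tl at [2, 3, 8, 17] -> counters=[0,0,0,0,0,0,0,0,0,0,0,0,0,0,0,0,0,0,0,0,0,0]
Step 13: insert vj at [2, 10, 12, 14] -> counters=[0,0,1,0,0,0,0,0,0,0,1,0,1,0,1,0,0,0,0,0,0,0]
Step 14: delete vj at [2, 10, 12, 14] -> counters=[0,0,0,0,0,0,0,0,0,0,0,0,0,0,0,0,0,0,0,0,0,0]
Step 15: insert c at [2, 8, 14, 18] -> counters=[0,0,1,0,0,0,0,0,1,0,0,0,0,0,1,0,0,0,1,0,0,0]
Step 16: delete c at [2, 8, 14, 18] -> counters=[0,0,0,0,0,0,0,0,0,0,0,0,0,0,0,0,0,0,0,0,0,0]
Step 17: insert tl at [2, 3, 8, 17] -> counters=[0,0,1,1,0,0,0,0,1,0,0,0,0,0,0,0,0,1,0,0,0,0]
Step 18: insert tl at [2, 3, 8, 17] -> counters=[0,0,2,2,0,0,0,0,2,0,0,0,0,0,0,0,0,2,0,0,0,0]
Step 19: insert c at [2, 8, 14, 18] -> counters=[0,0,3,2,0,0,0,0,3,0,0,0,0,0,1,0,0,2,1,0,0,0]
Step 20: insert tl at [2, 3, 8, 17] -> counters=[0,0,4,3,0,0,0,0,4,0,0,0,0,0,1,0,0,3,1,0,0,0]
Step 21: insert l at [8, 10, 19, 21] -> counters=[0,0,4,3,0,0,0,0,5,0,1,0,0,0,1,0,0,3,1,1,0,1]
Final counters=[0,0,4,3,0,0,0,0,5,0,1,0,0,0,1,0,0,3,1,1,0,1] -> counters[12]=0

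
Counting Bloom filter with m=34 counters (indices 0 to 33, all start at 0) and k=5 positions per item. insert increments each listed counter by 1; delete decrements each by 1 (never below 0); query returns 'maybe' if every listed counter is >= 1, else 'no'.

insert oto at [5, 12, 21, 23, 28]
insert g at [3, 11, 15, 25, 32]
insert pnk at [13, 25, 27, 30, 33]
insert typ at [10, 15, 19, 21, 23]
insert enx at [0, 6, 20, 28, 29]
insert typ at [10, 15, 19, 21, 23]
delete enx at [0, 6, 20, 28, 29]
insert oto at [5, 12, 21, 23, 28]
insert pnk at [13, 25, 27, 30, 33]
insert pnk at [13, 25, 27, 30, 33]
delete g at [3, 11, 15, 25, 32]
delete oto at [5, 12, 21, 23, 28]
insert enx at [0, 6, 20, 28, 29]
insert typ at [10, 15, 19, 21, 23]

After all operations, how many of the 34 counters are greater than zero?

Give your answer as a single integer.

Answer: 17

Derivation:
Step 1: insert oto at [5, 12, 21, 23, 28] -> counters=[0,0,0,0,0,1,0,0,0,0,0,0,1,0,0,0,0,0,0,0,0,1,0,1,0,0,0,0,1,0,0,0,0,0]
Step 2: insert g at [3, 11, 15, 25, 32] -> counters=[0,0,0,1,0,1,0,0,0,0,0,1,1,0,0,1,0,0,0,0,0,1,0,1,0,1,0,0,1,0,0,0,1,0]
Step 3: insert pnk at [13, 25, 27, 30, 33] -> counters=[0,0,0,1,0,1,0,0,0,0,0,1,1,1,0,1,0,0,0,0,0,1,0,1,0,2,0,1,1,0,1,0,1,1]
Step 4: insert typ at [10, 15, 19, 21, 23] -> counters=[0,0,0,1,0,1,0,0,0,0,1,1,1,1,0,2,0,0,0,1,0,2,0,2,0,2,0,1,1,0,1,0,1,1]
Step 5: insert enx at [0, 6, 20, 28, 29] -> counters=[1,0,0,1,0,1,1,0,0,0,1,1,1,1,0,2,0,0,0,1,1,2,0,2,0,2,0,1,2,1,1,0,1,1]
Step 6: insert typ at [10, 15, 19, 21, 23] -> counters=[1,0,0,1,0,1,1,0,0,0,2,1,1,1,0,3,0,0,0,2,1,3,0,3,0,2,0,1,2,1,1,0,1,1]
Step 7: delete enx at [0, 6, 20, 28, 29] -> counters=[0,0,0,1,0,1,0,0,0,0,2,1,1,1,0,3,0,0,0,2,0,3,0,3,0,2,0,1,1,0,1,0,1,1]
Step 8: insert oto at [5, 12, 21, 23, 28] -> counters=[0,0,0,1,0,2,0,0,0,0,2,1,2,1,0,3,0,0,0,2,0,4,0,4,0,2,0,1,2,0,1,0,1,1]
Step 9: insert pnk at [13, 25, 27, 30, 33] -> counters=[0,0,0,1,0,2,0,0,0,0,2,1,2,2,0,3,0,0,0,2,0,4,0,4,0,3,0,2,2,0,2,0,1,2]
Step 10: insert pnk at [13, 25, 27, 30, 33] -> counters=[0,0,0,1,0,2,0,0,0,0,2,1,2,3,0,3,0,0,0,2,0,4,0,4,0,4,0,3,2,0,3,0,1,3]
Step 11: delete g at [3, 11, 15, 25, 32] -> counters=[0,0,0,0,0,2,0,0,0,0,2,0,2,3,0,2,0,0,0,2,0,4,0,4,0,3,0,3,2,0,3,0,0,3]
Step 12: delete oto at [5, 12, 21, 23, 28] -> counters=[0,0,0,0,0,1,0,0,0,0,2,0,1,3,0,2,0,0,0,2,0,3,0,3,0,3,0,3,1,0,3,0,0,3]
Step 13: insert enx at [0, 6, 20, 28, 29] -> counters=[1,0,0,0,0,1,1,0,0,0,2,0,1,3,0,2,0,0,0,2,1,3,0,3,0,3,0,3,2,1,3,0,0,3]
Step 14: insert typ at [10, 15, 19, 21, 23] -> counters=[1,0,0,0,0,1,1,0,0,0,3,0,1,3,0,3,0,0,0,3,1,4,0,4,0,3,0,3,2,1,3,0,0,3]
Final counters=[1,0,0,0,0,1,1,0,0,0,3,0,1,3,0,3,0,0,0,3,1,4,0,4,0,3,0,3,2,1,3,0,0,3] -> 17 nonzero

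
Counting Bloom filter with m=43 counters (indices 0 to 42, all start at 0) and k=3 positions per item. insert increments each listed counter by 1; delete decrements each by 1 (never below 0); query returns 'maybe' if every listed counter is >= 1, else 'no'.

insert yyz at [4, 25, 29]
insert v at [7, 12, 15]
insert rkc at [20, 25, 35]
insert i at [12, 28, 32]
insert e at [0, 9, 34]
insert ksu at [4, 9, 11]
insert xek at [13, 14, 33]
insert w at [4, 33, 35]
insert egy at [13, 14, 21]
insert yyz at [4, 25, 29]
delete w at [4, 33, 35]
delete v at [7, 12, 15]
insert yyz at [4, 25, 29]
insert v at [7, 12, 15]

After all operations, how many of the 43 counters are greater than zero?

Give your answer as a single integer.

Answer: 18

Derivation:
Step 1: insert yyz at [4, 25, 29] -> counters=[0,0,0,0,1,0,0,0,0,0,0,0,0,0,0,0,0,0,0,0,0,0,0,0,0,1,0,0,0,1,0,0,0,0,0,0,0,0,0,0,0,0,0]
Step 2: insert v at [7, 12, 15] -> counters=[0,0,0,0,1,0,0,1,0,0,0,0,1,0,0,1,0,0,0,0,0,0,0,0,0,1,0,0,0,1,0,0,0,0,0,0,0,0,0,0,0,0,0]
Step 3: insert rkc at [20, 25, 35] -> counters=[0,0,0,0,1,0,0,1,0,0,0,0,1,0,0,1,0,0,0,0,1,0,0,0,0,2,0,0,0,1,0,0,0,0,0,1,0,0,0,0,0,0,0]
Step 4: insert i at [12, 28, 32] -> counters=[0,0,0,0,1,0,0,1,0,0,0,0,2,0,0,1,0,0,0,0,1,0,0,0,0,2,0,0,1,1,0,0,1,0,0,1,0,0,0,0,0,0,0]
Step 5: insert e at [0, 9, 34] -> counters=[1,0,0,0,1,0,0,1,0,1,0,0,2,0,0,1,0,0,0,0,1,0,0,0,0,2,0,0,1,1,0,0,1,0,1,1,0,0,0,0,0,0,0]
Step 6: insert ksu at [4, 9, 11] -> counters=[1,0,0,0,2,0,0,1,0,2,0,1,2,0,0,1,0,0,0,0,1,0,0,0,0,2,0,0,1,1,0,0,1,0,1,1,0,0,0,0,0,0,0]
Step 7: insert xek at [13, 14, 33] -> counters=[1,0,0,0,2,0,0,1,0,2,0,1,2,1,1,1,0,0,0,0,1,0,0,0,0,2,0,0,1,1,0,0,1,1,1,1,0,0,0,0,0,0,0]
Step 8: insert w at [4, 33, 35] -> counters=[1,0,0,0,3,0,0,1,0,2,0,1,2,1,1,1,0,0,0,0,1,0,0,0,0,2,0,0,1,1,0,0,1,2,1,2,0,0,0,0,0,0,0]
Step 9: insert egy at [13, 14, 21] -> counters=[1,0,0,0,3,0,0,1,0,2,0,1,2,2,2,1,0,0,0,0,1,1,0,0,0,2,0,0,1,1,0,0,1,2,1,2,0,0,0,0,0,0,0]
Step 10: insert yyz at [4, 25, 29] -> counters=[1,0,0,0,4,0,0,1,0,2,0,1,2,2,2,1,0,0,0,0,1,1,0,0,0,3,0,0,1,2,0,0,1,2,1,2,0,0,0,0,0,0,0]
Step 11: delete w at [4, 33, 35] -> counters=[1,0,0,0,3,0,0,1,0,2,0,1,2,2,2,1,0,0,0,0,1,1,0,0,0,3,0,0,1,2,0,0,1,1,1,1,0,0,0,0,0,0,0]
Step 12: delete v at [7, 12, 15] -> counters=[1,0,0,0,3,0,0,0,0,2,0,1,1,2,2,0,0,0,0,0,1,1,0,0,0,3,0,0,1,2,0,0,1,1,1,1,0,0,0,0,0,0,0]
Step 13: insert yyz at [4, 25, 29] -> counters=[1,0,0,0,4,0,0,0,0,2,0,1,1,2,2,0,0,0,0,0,1,1,0,0,0,4,0,0,1,3,0,0,1,1,1,1,0,0,0,0,0,0,0]
Step 14: insert v at [7, 12, 15] -> counters=[1,0,0,0,4,0,0,1,0,2,0,1,2,2,2,1,0,0,0,0,1,1,0,0,0,4,0,0,1,3,0,0,1,1,1,1,0,0,0,0,0,0,0]
Final counters=[1,0,0,0,4,0,0,1,0,2,0,1,2,2,2,1,0,0,0,0,1,1,0,0,0,4,0,0,1,3,0,0,1,1,1,1,0,0,0,0,0,0,0] -> 18 nonzero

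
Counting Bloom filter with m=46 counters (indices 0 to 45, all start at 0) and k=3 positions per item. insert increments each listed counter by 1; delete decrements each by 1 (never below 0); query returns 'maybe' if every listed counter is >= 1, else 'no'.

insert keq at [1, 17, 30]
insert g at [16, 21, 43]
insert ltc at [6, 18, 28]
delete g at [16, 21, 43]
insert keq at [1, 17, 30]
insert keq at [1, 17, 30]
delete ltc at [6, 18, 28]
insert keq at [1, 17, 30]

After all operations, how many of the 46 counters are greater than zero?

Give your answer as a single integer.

Step 1: insert keq at [1, 17, 30] -> counters=[0,1,0,0,0,0,0,0,0,0,0,0,0,0,0,0,0,1,0,0,0,0,0,0,0,0,0,0,0,0,1,0,0,0,0,0,0,0,0,0,0,0,0,0,0,0]
Step 2: insert g at [16, 21, 43] -> counters=[0,1,0,0,0,0,0,0,0,0,0,0,0,0,0,0,1,1,0,0,0,1,0,0,0,0,0,0,0,0,1,0,0,0,0,0,0,0,0,0,0,0,0,1,0,0]
Step 3: insert ltc at [6, 18, 28] -> counters=[0,1,0,0,0,0,1,0,0,0,0,0,0,0,0,0,1,1,1,0,0,1,0,0,0,0,0,0,1,0,1,0,0,0,0,0,0,0,0,0,0,0,0,1,0,0]
Step 4: delete g at [16, 21, 43] -> counters=[0,1,0,0,0,0,1,0,0,0,0,0,0,0,0,0,0,1,1,0,0,0,0,0,0,0,0,0,1,0,1,0,0,0,0,0,0,0,0,0,0,0,0,0,0,0]
Step 5: insert keq at [1, 17, 30] -> counters=[0,2,0,0,0,0,1,0,0,0,0,0,0,0,0,0,0,2,1,0,0,0,0,0,0,0,0,0,1,0,2,0,0,0,0,0,0,0,0,0,0,0,0,0,0,0]
Step 6: insert keq at [1, 17, 30] -> counters=[0,3,0,0,0,0,1,0,0,0,0,0,0,0,0,0,0,3,1,0,0,0,0,0,0,0,0,0,1,0,3,0,0,0,0,0,0,0,0,0,0,0,0,0,0,0]
Step 7: delete ltc at [6, 18, 28] -> counters=[0,3,0,0,0,0,0,0,0,0,0,0,0,0,0,0,0,3,0,0,0,0,0,0,0,0,0,0,0,0,3,0,0,0,0,0,0,0,0,0,0,0,0,0,0,0]
Step 8: insert keq at [1, 17, 30] -> counters=[0,4,0,0,0,0,0,0,0,0,0,0,0,0,0,0,0,4,0,0,0,0,0,0,0,0,0,0,0,0,4,0,0,0,0,0,0,0,0,0,0,0,0,0,0,0]
Final counters=[0,4,0,0,0,0,0,0,0,0,0,0,0,0,0,0,0,4,0,0,0,0,0,0,0,0,0,0,0,0,4,0,0,0,0,0,0,0,0,0,0,0,0,0,0,0] -> 3 nonzero

Answer: 3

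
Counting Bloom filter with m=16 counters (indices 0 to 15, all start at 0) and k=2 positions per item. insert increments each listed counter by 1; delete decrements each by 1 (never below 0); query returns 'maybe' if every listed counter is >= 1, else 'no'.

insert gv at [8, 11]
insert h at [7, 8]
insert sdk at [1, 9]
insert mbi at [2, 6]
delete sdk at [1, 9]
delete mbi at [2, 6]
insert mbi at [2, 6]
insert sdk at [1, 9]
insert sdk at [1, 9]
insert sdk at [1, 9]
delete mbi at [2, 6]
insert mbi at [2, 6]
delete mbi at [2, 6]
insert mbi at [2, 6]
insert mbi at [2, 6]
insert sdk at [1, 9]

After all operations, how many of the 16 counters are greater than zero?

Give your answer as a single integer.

Step 1: insert gv at [8, 11] -> counters=[0,0,0,0,0,0,0,0,1,0,0,1,0,0,0,0]
Step 2: insert h at [7, 8] -> counters=[0,0,0,0,0,0,0,1,2,0,0,1,0,0,0,0]
Step 3: insert sdk at [1, 9] -> counters=[0,1,0,0,0,0,0,1,2,1,0,1,0,0,0,0]
Step 4: insert mbi at [2, 6] -> counters=[0,1,1,0,0,0,1,1,2,1,0,1,0,0,0,0]
Step 5: delete sdk at [1, 9] -> counters=[0,0,1,0,0,0,1,1,2,0,0,1,0,0,0,0]
Step 6: delete mbi at [2, 6] -> counters=[0,0,0,0,0,0,0,1,2,0,0,1,0,0,0,0]
Step 7: insert mbi at [2, 6] -> counters=[0,0,1,0,0,0,1,1,2,0,0,1,0,0,0,0]
Step 8: insert sdk at [1, 9] -> counters=[0,1,1,0,0,0,1,1,2,1,0,1,0,0,0,0]
Step 9: insert sdk at [1, 9] -> counters=[0,2,1,0,0,0,1,1,2,2,0,1,0,0,0,0]
Step 10: insert sdk at [1, 9] -> counters=[0,3,1,0,0,0,1,1,2,3,0,1,0,0,0,0]
Step 11: delete mbi at [2, 6] -> counters=[0,3,0,0,0,0,0,1,2,3,0,1,0,0,0,0]
Step 12: insert mbi at [2, 6] -> counters=[0,3,1,0,0,0,1,1,2,3,0,1,0,0,0,0]
Step 13: delete mbi at [2, 6] -> counters=[0,3,0,0,0,0,0,1,2,3,0,1,0,0,0,0]
Step 14: insert mbi at [2, 6] -> counters=[0,3,1,0,0,0,1,1,2,3,0,1,0,0,0,0]
Step 15: insert mbi at [2, 6] -> counters=[0,3,2,0,0,0,2,1,2,3,0,1,0,0,0,0]
Step 16: insert sdk at [1, 9] -> counters=[0,4,2,0,0,0,2,1,2,4,0,1,0,0,0,0]
Final counters=[0,4,2,0,0,0,2,1,2,4,0,1,0,0,0,0] -> 7 nonzero

Answer: 7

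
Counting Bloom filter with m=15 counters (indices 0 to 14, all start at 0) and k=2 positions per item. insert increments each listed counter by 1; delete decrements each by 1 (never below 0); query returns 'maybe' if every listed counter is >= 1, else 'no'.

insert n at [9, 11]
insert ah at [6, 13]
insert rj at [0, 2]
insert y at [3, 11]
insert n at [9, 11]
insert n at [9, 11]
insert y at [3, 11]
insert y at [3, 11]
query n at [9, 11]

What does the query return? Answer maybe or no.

Step 1: insert n at [9, 11] -> counters=[0,0,0,0,0,0,0,0,0,1,0,1,0,0,0]
Step 2: insert ah at [6, 13] -> counters=[0,0,0,0,0,0,1,0,0,1,0,1,0,1,0]
Step 3: insert rj at [0, 2] -> counters=[1,0,1,0,0,0,1,0,0,1,0,1,0,1,0]
Step 4: insert y at [3, 11] -> counters=[1,0,1,1,0,0,1,0,0,1,0,2,0,1,0]
Step 5: insert n at [9, 11] -> counters=[1,0,1,1,0,0,1,0,0,2,0,3,0,1,0]
Step 6: insert n at [9, 11] -> counters=[1,0,1,1,0,0,1,0,0,3,0,4,0,1,0]
Step 7: insert y at [3, 11] -> counters=[1,0,1,2,0,0,1,0,0,3,0,5,0,1,0]
Step 8: insert y at [3, 11] -> counters=[1,0,1,3,0,0,1,0,0,3,0,6,0,1,0]
Query n: check counters[9]=3 counters[11]=6 -> maybe

Answer: maybe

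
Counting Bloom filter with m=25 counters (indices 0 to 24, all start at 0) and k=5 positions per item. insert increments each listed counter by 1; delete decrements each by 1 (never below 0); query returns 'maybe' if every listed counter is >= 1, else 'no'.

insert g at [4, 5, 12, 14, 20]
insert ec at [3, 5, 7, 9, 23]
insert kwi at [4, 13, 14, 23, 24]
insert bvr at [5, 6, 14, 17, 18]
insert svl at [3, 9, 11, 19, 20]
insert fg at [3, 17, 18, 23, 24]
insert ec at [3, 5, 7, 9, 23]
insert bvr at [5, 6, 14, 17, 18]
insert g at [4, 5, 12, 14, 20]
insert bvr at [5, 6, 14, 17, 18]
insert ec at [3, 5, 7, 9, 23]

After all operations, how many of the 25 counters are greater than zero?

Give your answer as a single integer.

Answer: 16

Derivation:
Step 1: insert g at [4, 5, 12, 14, 20] -> counters=[0,0,0,0,1,1,0,0,0,0,0,0,1,0,1,0,0,0,0,0,1,0,0,0,0]
Step 2: insert ec at [3, 5, 7, 9, 23] -> counters=[0,0,0,1,1,2,0,1,0,1,0,0,1,0,1,0,0,0,0,0,1,0,0,1,0]
Step 3: insert kwi at [4, 13, 14, 23, 24] -> counters=[0,0,0,1,2,2,0,1,0,1,0,0,1,1,2,0,0,0,0,0,1,0,0,2,1]
Step 4: insert bvr at [5, 6, 14, 17, 18] -> counters=[0,0,0,1,2,3,1,1,0,1,0,0,1,1,3,0,0,1,1,0,1,0,0,2,1]
Step 5: insert svl at [3, 9, 11, 19, 20] -> counters=[0,0,0,2,2,3,1,1,0,2,0,1,1,1,3,0,0,1,1,1,2,0,0,2,1]
Step 6: insert fg at [3, 17, 18, 23, 24] -> counters=[0,0,0,3,2,3,1,1,0,2,0,1,1,1,3,0,0,2,2,1,2,0,0,3,2]
Step 7: insert ec at [3, 5, 7, 9, 23] -> counters=[0,0,0,4,2,4,1,2,0,3,0,1,1,1,3,0,0,2,2,1,2,0,0,4,2]
Step 8: insert bvr at [5, 6, 14, 17, 18] -> counters=[0,0,0,4,2,5,2,2,0,3,0,1,1,1,4,0,0,3,3,1,2,0,0,4,2]
Step 9: insert g at [4, 5, 12, 14, 20] -> counters=[0,0,0,4,3,6,2,2,0,3,0,1,2,1,5,0,0,3,3,1,3,0,0,4,2]
Step 10: insert bvr at [5, 6, 14, 17, 18] -> counters=[0,0,0,4,3,7,3,2,0,3,0,1,2,1,6,0,0,4,4,1,3,0,0,4,2]
Step 11: insert ec at [3, 5, 7, 9, 23] -> counters=[0,0,0,5,3,8,3,3,0,4,0,1,2,1,6,0,0,4,4,1,3,0,0,5,2]
Final counters=[0,0,0,5,3,8,3,3,0,4,0,1,2,1,6,0,0,4,4,1,3,0,0,5,2] -> 16 nonzero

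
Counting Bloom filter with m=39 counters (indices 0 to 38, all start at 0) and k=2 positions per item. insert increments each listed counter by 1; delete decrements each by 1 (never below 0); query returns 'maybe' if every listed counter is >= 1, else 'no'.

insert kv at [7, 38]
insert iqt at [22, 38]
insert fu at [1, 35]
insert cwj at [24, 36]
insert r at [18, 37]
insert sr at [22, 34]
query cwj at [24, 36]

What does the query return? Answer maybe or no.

Answer: maybe

Derivation:
Step 1: insert kv at [7, 38] -> counters=[0,0,0,0,0,0,0,1,0,0,0,0,0,0,0,0,0,0,0,0,0,0,0,0,0,0,0,0,0,0,0,0,0,0,0,0,0,0,1]
Step 2: insert iqt at [22, 38] -> counters=[0,0,0,0,0,0,0,1,0,0,0,0,0,0,0,0,0,0,0,0,0,0,1,0,0,0,0,0,0,0,0,0,0,0,0,0,0,0,2]
Step 3: insert fu at [1, 35] -> counters=[0,1,0,0,0,0,0,1,0,0,0,0,0,0,0,0,0,0,0,0,0,0,1,0,0,0,0,0,0,0,0,0,0,0,0,1,0,0,2]
Step 4: insert cwj at [24, 36] -> counters=[0,1,0,0,0,0,0,1,0,0,0,0,0,0,0,0,0,0,0,0,0,0,1,0,1,0,0,0,0,0,0,0,0,0,0,1,1,0,2]
Step 5: insert r at [18, 37] -> counters=[0,1,0,0,0,0,0,1,0,0,0,0,0,0,0,0,0,0,1,0,0,0,1,0,1,0,0,0,0,0,0,0,0,0,0,1,1,1,2]
Step 6: insert sr at [22, 34] -> counters=[0,1,0,0,0,0,0,1,0,0,0,0,0,0,0,0,0,0,1,0,0,0,2,0,1,0,0,0,0,0,0,0,0,0,1,1,1,1,2]
Query cwj: check counters[24]=1 counters[36]=1 -> maybe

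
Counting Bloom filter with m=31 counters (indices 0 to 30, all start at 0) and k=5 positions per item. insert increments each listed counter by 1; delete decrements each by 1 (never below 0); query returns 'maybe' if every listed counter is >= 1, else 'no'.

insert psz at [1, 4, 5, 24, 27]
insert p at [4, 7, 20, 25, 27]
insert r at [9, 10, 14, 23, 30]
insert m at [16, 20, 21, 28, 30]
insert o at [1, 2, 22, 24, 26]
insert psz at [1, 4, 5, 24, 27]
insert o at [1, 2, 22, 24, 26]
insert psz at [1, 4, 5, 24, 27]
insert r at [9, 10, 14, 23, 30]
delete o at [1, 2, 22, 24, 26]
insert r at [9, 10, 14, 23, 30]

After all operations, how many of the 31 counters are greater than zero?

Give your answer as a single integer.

Step 1: insert psz at [1, 4, 5, 24, 27] -> counters=[0,1,0,0,1,1,0,0,0,0,0,0,0,0,0,0,0,0,0,0,0,0,0,0,1,0,0,1,0,0,0]
Step 2: insert p at [4, 7, 20, 25, 27] -> counters=[0,1,0,0,2,1,0,1,0,0,0,0,0,0,0,0,0,0,0,0,1,0,0,0,1,1,0,2,0,0,0]
Step 3: insert r at [9, 10, 14, 23, 30] -> counters=[0,1,0,0,2,1,0,1,0,1,1,0,0,0,1,0,0,0,0,0,1,0,0,1,1,1,0,2,0,0,1]
Step 4: insert m at [16, 20, 21, 28, 30] -> counters=[0,1,0,0,2,1,0,1,0,1,1,0,0,0,1,0,1,0,0,0,2,1,0,1,1,1,0,2,1,0,2]
Step 5: insert o at [1, 2, 22, 24, 26] -> counters=[0,2,1,0,2,1,0,1,0,1,1,0,0,0,1,0,1,0,0,0,2,1,1,1,2,1,1,2,1,0,2]
Step 6: insert psz at [1, 4, 5, 24, 27] -> counters=[0,3,1,0,3,2,0,1,0,1,1,0,0,0,1,0,1,0,0,0,2,1,1,1,3,1,1,3,1,0,2]
Step 7: insert o at [1, 2, 22, 24, 26] -> counters=[0,4,2,0,3,2,0,1,0,1,1,0,0,0,1,0,1,0,0,0,2,1,2,1,4,1,2,3,1,0,2]
Step 8: insert psz at [1, 4, 5, 24, 27] -> counters=[0,5,2,0,4,3,0,1,0,1,1,0,0,0,1,0,1,0,0,0,2,1,2,1,5,1,2,4,1,0,2]
Step 9: insert r at [9, 10, 14, 23, 30] -> counters=[0,5,2,0,4,3,0,1,0,2,2,0,0,0,2,0,1,0,0,0,2,1,2,2,5,1,2,4,1,0,3]
Step 10: delete o at [1, 2, 22, 24, 26] -> counters=[0,4,1,0,4,3,0,1,0,2,2,0,0,0,2,0,1,0,0,0,2,1,1,2,4,1,1,4,1,0,3]
Step 11: insert r at [9, 10, 14, 23, 30] -> counters=[0,4,1,0,4,3,0,1,0,3,3,0,0,0,3,0,1,0,0,0,2,1,1,3,4,1,1,4,1,0,4]
Final counters=[0,4,1,0,4,3,0,1,0,3,3,0,0,0,3,0,1,0,0,0,2,1,1,3,4,1,1,4,1,0,4] -> 19 nonzero

Answer: 19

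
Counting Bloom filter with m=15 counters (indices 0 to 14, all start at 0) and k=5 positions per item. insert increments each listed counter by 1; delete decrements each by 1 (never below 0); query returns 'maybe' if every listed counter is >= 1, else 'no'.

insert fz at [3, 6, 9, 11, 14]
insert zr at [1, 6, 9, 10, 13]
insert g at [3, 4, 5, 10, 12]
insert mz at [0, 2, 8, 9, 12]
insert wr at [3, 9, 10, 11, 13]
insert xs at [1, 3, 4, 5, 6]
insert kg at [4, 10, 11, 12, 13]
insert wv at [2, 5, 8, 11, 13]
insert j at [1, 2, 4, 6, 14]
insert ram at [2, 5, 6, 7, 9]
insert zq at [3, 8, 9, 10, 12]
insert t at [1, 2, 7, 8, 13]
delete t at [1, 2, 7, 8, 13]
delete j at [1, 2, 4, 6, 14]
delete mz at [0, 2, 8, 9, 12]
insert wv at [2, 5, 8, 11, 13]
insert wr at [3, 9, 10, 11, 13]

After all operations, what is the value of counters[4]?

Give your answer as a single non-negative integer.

Answer: 3

Derivation:
Step 1: insert fz at [3, 6, 9, 11, 14] -> counters=[0,0,0,1,0,0,1,0,0,1,0,1,0,0,1]
Step 2: insert zr at [1, 6, 9, 10, 13] -> counters=[0,1,0,1,0,0,2,0,0,2,1,1,0,1,1]
Step 3: insert g at [3, 4, 5, 10, 12] -> counters=[0,1,0,2,1,1,2,0,0,2,2,1,1,1,1]
Step 4: insert mz at [0, 2, 8, 9, 12] -> counters=[1,1,1,2,1,1,2,0,1,3,2,1,2,1,1]
Step 5: insert wr at [3, 9, 10, 11, 13] -> counters=[1,1,1,3,1,1,2,0,1,4,3,2,2,2,1]
Step 6: insert xs at [1, 3, 4, 5, 6] -> counters=[1,2,1,4,2,2,3,0,1,4,3,2,2,2,1]
Step 7: insert kg at [4, 10, 11, 12, 13] -> counters=[1,2,1,4,3,2,3,0,1,4,4,3,3,3,1]
Step 8: insert wv at [2, 5, 8, 11, 13] -> counters=[1,2,2,4,3,3,3,0,2,4,4,4,3,4,1]
Step 9: insert j at [1, 2, 4, 6, 14] -> counters=[1,3,3,4,4,3,4,0,2,4,4,4,3,4,2]
Step 10: insert ram at [2, 5, 6, 7, 9] -> counters=[1,3,4,4,4,4,5,1,2,5,4,4,3,4,2]
Step 11: insert zq at [3, 8, 9, 10, 12] -> counters=[1,3,4,5,4,4,5,1,3,6,5,4,4,4,2]
Step 12: insert t at [1, 2, 7, 8, 13] -> counters=[1,4,5,5,4,4,5,2,4,6,5,4,4,5,2]
Step 13: delete t at [1, 2, 7, 8, 13] -> counters=[1,3,4,5,4,4,5,1,3,6,5,4,4,4,2]
Step 14: delete j at [1, 2, 4, 6, 14] -> counters=[1,2,3,5,3,4,4,1,3,6,5,4,4,4,1]
Step 15: delete mz at [0, 2, 8, 9, 12] -> counters=[0,2,2,5,3,4,4,1,2,5,5,4,3,4,1]
Step 16: insert wv at [2, 5, 8, 11, 13] -> counters=[0,2,3,5,3,5,4,1,3,5,5,5,3,5,1]
Step 17: insert wr at [3, 9, 10, 11, 13] -> counters=[0,2,3,6,3,5,4,1,3,6,6,6,3,6,1]
Final counters=[0,2,3,6,3,5,4,1,3,6,6,6,3,6,1] -> counters[4]=3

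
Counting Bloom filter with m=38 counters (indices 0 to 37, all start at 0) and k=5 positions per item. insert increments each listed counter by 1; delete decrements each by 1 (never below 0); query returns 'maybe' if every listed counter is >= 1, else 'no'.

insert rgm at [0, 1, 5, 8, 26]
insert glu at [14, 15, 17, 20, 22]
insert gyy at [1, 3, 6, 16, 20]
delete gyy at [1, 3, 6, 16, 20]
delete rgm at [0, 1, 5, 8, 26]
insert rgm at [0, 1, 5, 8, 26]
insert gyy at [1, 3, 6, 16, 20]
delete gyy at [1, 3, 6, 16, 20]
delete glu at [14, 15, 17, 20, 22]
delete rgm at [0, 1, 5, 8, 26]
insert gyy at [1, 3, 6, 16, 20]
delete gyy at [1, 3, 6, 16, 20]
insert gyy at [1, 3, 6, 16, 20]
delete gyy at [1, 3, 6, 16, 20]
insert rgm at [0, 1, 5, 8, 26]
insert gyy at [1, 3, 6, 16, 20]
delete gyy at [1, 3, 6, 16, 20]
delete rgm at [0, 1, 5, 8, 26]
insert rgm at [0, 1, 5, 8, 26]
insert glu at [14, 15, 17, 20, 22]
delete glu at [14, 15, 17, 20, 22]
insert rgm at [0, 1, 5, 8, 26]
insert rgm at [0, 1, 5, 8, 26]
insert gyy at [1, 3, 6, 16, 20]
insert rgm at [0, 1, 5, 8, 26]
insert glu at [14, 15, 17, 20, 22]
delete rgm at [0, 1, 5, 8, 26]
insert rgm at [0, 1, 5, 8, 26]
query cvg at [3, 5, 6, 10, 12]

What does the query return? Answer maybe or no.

Step 1: insert rgm at [0, 1, 5, 8, 26] -> counters=[1,1,0,0,0,1,0,0,1,0,0,0,0,0,0,0,0,0,0,0,0,0,0,0,0,0,1,0,0,0,0,0,0,0,0,0,0,0]
Step 2: insert glu at [14, 15, 17, 20, 22] -> counters=[1,1,0,0,0,1,0,0,1,0,0,0,0,0,1,1,0,1,0,0,1,0,1,0,0,0,1,0,0,0,0,0,0,0,0,0,0,0]
Step 3: insert gyy at [1, 3, 6, 16, 20] -> counters=[1,2,0,1,0,1,1,0,1,0,0,0,0,0,1,1,1,1,0,0,2,0,1,0,0,0,1,0,0,0,0,0,0,0,0,0,0,0]
Step 4: delete gyy at [1, 3, 6, 16, 20] -> counters=[1,1,0,0,0,1,0,0,1,0,0,0,0,0,1,1,0,1,0,0,1,0,1,0,0,0,1,0,0,0,0,0,0,0,0,0,0,0]
Step 5: delete rgm at [0, 1, 5, 8, 26] -> counters=[0,0,0,0,0,0,0,0,0,0,0,0,0,0,1,1,0,1,0,0,1,0,1,0,0,0,0,0,0,0,0,0,0,0,0,0,0,0]
Step 6: insert rgm at [0, 1, 5, 8, 26] -> counters=[1,1,0,0,0,1,0,0,1,0,0,0,0,0,1,1,0,1,0,0,1,0,1,0,0,0,1,0,0,0,0,0,0,0,0,0,0,0]
Step 7: insert gyy at [1, 3, 6, 16, 20] -> counters=[1,2,0,1,0,1,1,0,1,0,0,0,0,0,1,1,1,1,0,0,2,0,1,0,0,0,1,0,0,0,0,0,0,0,0,0,0,0]
Step 8: delete gyy at [1, 3, 6, 16, 20] -> counters=[1,1,0,0,0,1,0,0,1,0,0,0,0,0,1,1,0,1,0,0,1,0,1,0,0,0,1,0,0,0,0,0,0,0,0,0,0,0]
Step 9: delete glu at [14, 15, 17, 20, 22] -> counters=[1,1,0,0,0,1,0,0,1,0,0,0,0,0,0,0,0,0,0,0,0,0,0,0,0,0,1,0,0,0,0,0,0,0,0,0,0,0]
Step 10: delete rgm at [0, 1, 5, 8, 26] -> counters=[0,0,0,0,0,0,0,0,0,0,0,0,0,0,0,0,0,0,0,0,0,0,0,0,0,0,0,0,0,0,0,0,0,0,0,0,0,0]
Step 11: insert gyy at [1, 3, 6, 16, 20] -> counters=[0,1,0,1,0,0,1,0,0,0,0,0,0,0,0,0,1,0,0,0,1,0,0,0,0,0,0,0,0,0,0,0,0,0,0,0,0,0]
Step 12: delete gyy at [1, 3, 6, 16, 20] -> counters=[0,0,0,0,0,0,0,0,0,0,0,0,0,0,0,0,0,0,0,0,0,0,0,0,0,0,0,0,0,0,0,0,0,0,0,0,0,0]
Step 13: insert gyy at [1, 3, 6, 16, 20] -> counters=[0,1,0,1,0,0,1,0,0,0,0,0,0,0,0,0,1,0,0,0,1,0,0,0,0,0,0,0,0,0,0,0,0,0,0,0,0,0]
Step 14: delete gyy at [1, 3, 6, 16, 20] -> counters=[0,0,0,0,0,0,0,0,0,0,0,0,0,0,0,0,0,0,0,0,0,0,0,0,0,0,0,0,0,0,0,0,0,0,0,0,0,0]
Step 15: insert rgm at [0, 1, 5, 8, 26] -> counters=[1,1,0,0,0,1,0,0,1,0,0,0,0,0,0,0,0,0,0,0,0,0,0,0,0,0,1,0,0,0,0,0,0,0,0,0,0,0]
Step 16: insert gyy at [1, 3, 6, 16, 20] -> counters=[1,2,0,1,0,1,1,0,1,0,0,0,0,0,0,0,1,0,0,0,1,0,0,0,0,0,1,0,0,0,0,0,0,0,0,0,0,0]
Step 17: delete gyy at [1, 3, 6, 16, 20] -> counters=[1,1,0,0,0,1,0,0,1,0,0,0,0,0,0,0,0,0,0,0,0,0,0,0,0,0,1,0,0,0,0,0,0,0,0,0,0,0]
Step 18: delete rgm at [0, 1, 5, 8, 26] -> counters=[0,0,0,0,0,0,0,0,0,0,0,0,0,0,0,0,0,0,0,0,0,0,0,0,0,0,0,0,0,0,0,0,0,0,0,0,0,0]
Step 19: insert rgm at [0, 1, 5, 8, 26] -> counters=[1,1,0,0,0,1,0,0,1,0,0,0,0,0,0,0,0,0,0,0,0,0,0,0,0,0,1,0,0,0,0,0,0,0,0,0,0,0]
Step 20: insert glu at [14, 15, 17, 20, 22] -> counters=[1,1,0,0,0,1,0,0,1,0,0,0,0,0,1,1,0,1,0,0,1,0,1,0,0,0,1,0,0,0,0,0,0,0,0,0,0,0]
Step 21: delete glu at [14, 15, 17, 20, 22] -> counters=[1,1,0,0,0,1,0,0,1,0,0,0,0,0,0,0,0,0,0,0,0,0,0,0,0,0,1,0,0,0,0,0,0,0,0,0,0,0]
Step 22: insert rgm at [0, 1, 5, 8, 26] -> counters=[2,2,0,0,0,2,0,0,2,0,0,0,0,0,0,0,0,0,0,0,0,0,0,0,0,0,2,0,0,0,0,0,0,0,0,0,0,0]
Step 23: insert rgm at [0, 1, 5, 8, 26] -> counters=[3,3,0,0,0,3,0,0,3,0,0,0,0,0,0,0,0,0,0,0,0,0,0,0,0,0,3,0,0,0,0,0,0,0,0,0,0,0]
Step 24: insert gyy at [1, 3, 6, 16, 20] -> counters=[3,4,0,1,0,3,1,0,3,0,0,0,0,0,0,0,1,0,0,0,1,0,0,0,0,0,3,0,0,0,0,0,0,0,0,0,0,0]
Step 25: insert rgm at [0, 1, 5, 8, 26] -> counters=[4,5,0,1,0,4,1,0,4,0,0,0,0,0,0,0,1,0,0,0,1,0,0,0,0,0,4,0,0,0,0,0,0,0,0,0,0,0]
Step 26: insert glu at [14, 15, 17, 20, 22] -> counters=[4,5,0,1,0,4,1,0,4,0,0,0,0,0,1,1,1,1,0,0,2,0,1,0,0,0,4,0,0,0,0,0,0,0,0,0,0,0]
Step 27: delete rgm at [0, 1, 5, 8, 26] -> counters=[3,4,0,1,0,3,1,0,3,0,0,0,0,0,1,1,1,1,0,0,2,0,1,0,0,0,3,0,0,0,0,0,0,0,0,0,0,0]
Step 28: insert rgm at [0, 1, 5, 8, 26] -> counters=[4,5,0,1,0,4,1,0,4,0,0,0,0,0,1,1,1,1,0,0,2,0,1,0,0,0,4,0,0,0,0,0,0,0,0,0,0,0]
Query cvg: check counters[3]=1 counters[5]=4 counters[6]=1 counters[10]=0 counters[12]=0 -> no

Answer: no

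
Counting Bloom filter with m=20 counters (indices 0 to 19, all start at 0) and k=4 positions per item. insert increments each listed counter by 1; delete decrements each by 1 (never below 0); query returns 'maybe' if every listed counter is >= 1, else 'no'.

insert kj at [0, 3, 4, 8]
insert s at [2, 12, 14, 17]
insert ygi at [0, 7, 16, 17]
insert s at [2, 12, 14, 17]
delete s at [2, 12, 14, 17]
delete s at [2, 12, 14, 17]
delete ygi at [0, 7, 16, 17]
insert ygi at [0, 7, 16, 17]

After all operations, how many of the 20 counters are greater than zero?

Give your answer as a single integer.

Answer: 7

Derivation:
Step 1: insert kj at [0, 3, 4, 8] -> counters=[1,0,0,1,1,0,0,0,1,0,0,0,0,0,0,0,0,0,0,0]
Step 2: insert s at [2, 12, 14, 17] -> counters=[1,0,1,1,1,0,0,0,1,0,0,0,1,0,1,0,0,1,0,0]
Step 3: insert ygi at [0, 7, 16, 17] -> counters=[2,0,1,1,1,0,0,1,1,0,0,0,1,0,1,0,1,2,0,0]
Step 4: insert s at [2, 12, 14, 17] -> counters=[2,0,2,1,1,0,0,1,1,0,0,0,2,0,2,0,1,3,0,0]
Step 5: delete s at [2, 12, 14, 17] -> counters=[2,0,1,1,1,0,0,1,1,0,0,0,1,0,1,0,1,2,0,0]
Step 6: delete s at [2, 12, 14, 17] -> counters=[2,0,0,1,1,0,0,1,1,0,0,0,0,0,0,0,1,1,0,0]
Step 7: delete ygi at [0, 7, 16, 17] -> counters=[1,0,0,1,1,0,0,0,1,0,0,0,0,0,0,0,0,0,0,0]
Step 8: insert ygi at [0, 7, 16, 17] -> counters=[2,0,0,1,1,0,0,1,1,0,0,0,0,0,0,0,1,1,0,0]
Final counters=[2,0,0,1,1,0,0,1,1,0,0,0,0,0,0,0,1,1,0,0] -> 7 nonzero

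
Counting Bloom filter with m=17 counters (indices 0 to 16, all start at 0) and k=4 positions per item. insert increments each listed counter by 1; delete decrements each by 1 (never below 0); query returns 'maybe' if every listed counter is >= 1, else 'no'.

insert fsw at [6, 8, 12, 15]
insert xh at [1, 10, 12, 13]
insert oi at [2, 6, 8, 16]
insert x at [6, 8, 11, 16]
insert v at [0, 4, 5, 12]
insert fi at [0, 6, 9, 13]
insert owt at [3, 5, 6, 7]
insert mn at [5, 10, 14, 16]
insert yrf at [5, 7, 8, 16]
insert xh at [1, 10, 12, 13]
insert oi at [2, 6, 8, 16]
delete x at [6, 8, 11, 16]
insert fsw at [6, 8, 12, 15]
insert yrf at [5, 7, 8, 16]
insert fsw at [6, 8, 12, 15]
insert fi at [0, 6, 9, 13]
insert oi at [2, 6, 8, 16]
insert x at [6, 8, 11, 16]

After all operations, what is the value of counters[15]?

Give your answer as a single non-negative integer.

Answer: 3

Derivation:
Step 1: insert fsw at [6, 8, 12, 15] -> counters=[0,0,0,0,0,0,1,0,1,0,0,0,1,0,0,1,0]
Step 2: insert xh at [1, 10, 12, 13] -> counters=[0,1,0,0,0,0,1,0,1,0,1,0,2,1,0,1,0]
Step 3: insert oi at [2, 6, 8, 16] -> counters=[0,1,1,0,0,0,2,0,2,0,1,0,2,1,0,1,1]
Step 4: insert x at [6, 8, 11, 16] -> counters=[0,1,1,0,0,0,3,0,3,0,1,1,2,1,0,1,2]
Step 5: insert v at [0, 4, 5, 12] -> counters=[1,1,1,0,1,1,3,0,3,0,1,1,3,1,0,1,2]
Step 6: insert fi at [0, 6, 9, 13] -> counters=[2,1,1,0,1,1,4,0,3,1,1,1,3,2,0,1,2]
Step 7: insert owt at [3, 5, 6, 7] -> counters=[2,1,1,1,1,2,5,1,3,1,1,1,3,2,0,1,2]
Step 8: insert mn at [5, 10, 14, 16] -> counters=[2,1,1,1,1,3,5,1,3,1,2,1,3,2,1,1,3]
Step 9: insert yrf at [5, 7, 8, 16] -> counters=[2,1,1,1,1,4,5,2,4,1,2,1,3,2,1,1,4]
Step 10: insert xh at [1, 10, 12, 13] -> counters=[2,2,1,1,1,4,5,2,4,1,3,1,4,3,1,1,4]
Step 11: insert oi at [2, 6, 8, 16] -> counters=[2,2,2,1,1,4,6,2,5,1,3,1,4,3,1,1,5]
Step 12: delete x at [6, 8, 11, 16] -> counters=[2,2,2,1,1,4,5,2,4,1,3,0,4,3,1,1,4]
Step 13: insert fsw at [6, 8, 12, 15] -> counters=[2,2,2,1,1,4,6,2,5,1,3,0,5,3,1,2,4]
Step 14: insert yrf at [5, 7, 8, 16] -> counters=[2,2,2,1,1,5,6,3,6,1,3,0,5,3,1,2,5]
Step 15: insert fsw at [6, 8, 12, 15] -> counters=[2,2,2,1,1,5,7,3,7,1,3,0,6,3,1,3,5]
Step 16: insert fi at [0, 6, 9, 13] -> counters=[3,2,2,1,1,5,8,3,7,2,3,0,6,4,1,3,5]
Step 17: insert oi at [2, 6, 8, 16] -> counters=[3,2,3,1,1,5,9,3,8,2,3,0,6,4,1,3,6]
Step 18: insert x at [6, 8, 11, 16] -> counters=[3,2,3,1,1,5,10,3,9,2,3,1,6,4,1,3,7]
Final counters=[3,2,3,1,1,5,10,3,9,2,3,1,6,4,1,3,7] -> counters[15]=3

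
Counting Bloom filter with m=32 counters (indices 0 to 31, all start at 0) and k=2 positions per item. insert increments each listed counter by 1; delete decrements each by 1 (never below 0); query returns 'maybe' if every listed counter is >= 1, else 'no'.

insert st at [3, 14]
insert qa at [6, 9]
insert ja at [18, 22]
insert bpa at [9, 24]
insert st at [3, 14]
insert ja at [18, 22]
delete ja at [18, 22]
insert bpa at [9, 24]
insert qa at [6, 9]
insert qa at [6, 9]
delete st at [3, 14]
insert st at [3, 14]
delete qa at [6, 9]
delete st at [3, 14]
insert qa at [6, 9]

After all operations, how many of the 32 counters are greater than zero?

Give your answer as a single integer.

Answer: 7

Derivation:
Step 1: insert st at [3, 14] -> counters=[0,0,0,1,0,0,0,0,0,0,0,0,0,0,1,0,0,0,0,0,0,0,0,0,0,0,0,0,0,0,0,0]
Step 2: insert qa at [6, 9] -> counters=[0,0,0,1,0,0,1,0,0,1,0,0,0,0,1,0,0,0,0,0,0,0,0,0,0,0,0,0,0,0,0,0]
Step 3: insert ja at [18, 22] -> counters=[0,0,0,1,0,0,1,0,0,1,0,0,0,0,1,0,0,0,1,0,0,0,1,0,0,0,0,0,0,0,0,0]
Step 4: insert bpa at [9, 24] -> counters=[0,0,0,1,0,0,1,0,0,2,0,0,0,0,1,0,0,0,1,0,0,0,1,0,1,0,0,0,0,0,0,0]
Step 5: insert st at [3, 14] -> counters=[0,0,0,2,0,0,1,0,0,2,0,0,0,0,2,0,0,0,1,0,0,0,1,0,1,0,0,0,0,0,0,0]
Step 6: insert ja at [18, 22] -> counters=[0,0,0,2,0,0,1,0,0,2,0,0,0,0,2,0,0,0,2,0,0,0,2,0,1,0,0,0,0,0,0,0]
Step 7: delete ja at [18, 22] -> counters=[0,0,0,2,0,0,1,0,0,2,0,0,0,0,2,0,0,0,1,0,0,0,1,0,1,0,0,0,0,0,0,0]
Step 8: insert bpa at [9, 24] -> counters=[0,0,0,2,0,0,1,0,0,3,0,0,0,0,2,0,0,0,1,0,0,0,1,0,2,0,0,0,0,0,0,0]
Step 9: insert qa at [6, 9] -> counters=[0,0,0,2,0,0,2,0,0,4,0,0,0,0,2,0,0,0,1,0,0,0,1,0,2,0,0,0,0,0,0,0]
Step 10: insert qa at [6, 9] -> counters=[0,0,0,2,0,0,3,0,0,5,0,0,0,0,2,0,0,0,1,0,0,0,1,0,2,0,0,0,0,0,0,0]
Step 11: delete st at [3, 14] -> counters=[0,0,0,1,0,0,3,0,0,5,0,0,0,0,1,0,0,0,1,0,0,0,1,0,2,0,0,0,0,0,0,0]
Step 12: insert st at [3, 14] -> counters=[0,0,0,2,0,0,3,0,0,5,0,0,0,0,2,0,0,0,1,0,0,0,1,0,2,0,0,0,0,0,0,0]
Step 13: delete qa at [6, 9] -> counters=[0,0,0,2,0,0,2,0,0,4,0,0,0,0,2,0,0,0,1,0,0,0,1,0,2,0,0,0,0,0,0,0]
Step 14: delete st at [3, 14] -> counters=[0,0,0,1,0,0,2,0,0,4,0,0,0,0,1,0,0,0,1,0,0,0,1,0,2,0,0,0,0,0,0,0]
Step 15: insert qa at [6, 9] -> counters=[0,0,0,1,0,0,3,0,0,5,0,0,0,0,1,0,0,0,1,0,0,0,1,0,2,0,0,0,0,0,0,0]
Final counters=[0,0,0,1,0,0,3,0,0,5,0,0,0,0,1,0,0,0,1,0,0,0,1,0,2,0,0,0,0,0,0,0] -> 7 nonzero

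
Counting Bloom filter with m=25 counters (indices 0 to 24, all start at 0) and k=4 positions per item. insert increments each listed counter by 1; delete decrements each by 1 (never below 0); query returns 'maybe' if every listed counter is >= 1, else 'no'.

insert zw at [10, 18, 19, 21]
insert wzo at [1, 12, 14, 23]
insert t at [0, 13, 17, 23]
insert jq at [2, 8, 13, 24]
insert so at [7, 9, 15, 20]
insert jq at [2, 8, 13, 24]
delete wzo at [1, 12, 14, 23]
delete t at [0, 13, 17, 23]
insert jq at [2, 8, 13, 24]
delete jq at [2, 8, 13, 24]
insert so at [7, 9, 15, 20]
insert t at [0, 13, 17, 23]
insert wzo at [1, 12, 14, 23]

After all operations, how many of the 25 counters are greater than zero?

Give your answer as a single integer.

Step 1: insert zw at [10, 18, 19, 21] -> counters=[0,0,0,0,0,0,0,0,0,0,1,0,0,0,0,0,0,0,1,1,0,1,0,0,0]
Step 2: insert wzo at [1, 12, 14, 23] -> counters=[0,1,0,0,0,0,0,0,0,0,1,0,1,0,1,0,0,0,1,1,0,1,0,1,0]
Step 3: insert t at [0, 13, 17, 23] -> counters=[1,1,0,0,0,0,0,0,0,0,1,0,1,1,1,0,0,1,1,1,0,1,0,2,0]
Step 4: insert jq at [2, 8, 13, 24] -> counters=[1,1,1,0,0,0,0,0,1,0,1,0,1,2,1,0,0,1,1,1,0,1,0,2,1]
Step 5: insert so at [7, 9, 15, 20] -> counters=[1,1,1,0,0,0,0,1,1,1,1,0,1,2,1,1,0,1,1,1,1,1,0,2,1]
Step 6: insert jq at [2, 8, 13, 24] -> counters=[1,1,2,0,0,0,0,1,2,1,1,0,1,3,1,1,0,1,1,1,1,1,0,2,2]
Step 7: delete wzo at [1, 12, 14, 23] -> counters=[1,0,2,0,0,0,0,1,2,1,1,0,0,3,0,1,0,1,1,1,1,1,0,1,2]
Step 8: delete t at [0, 13, 17, 23] -> counters=[0,0,2,0,0,0,0,1,2,1,1,0,0,2,0,1,0,0,1,1,1,1,0,0,2]
Step 9: insert jq at [2, 8, 13, 24] -> counters=[0,0,3,0,0,0,0,1,3,1,1,0,0,3,0,1,0,0,1,1,1,1,0,0,3]
Step 10: delete jq at [2, 8, 13, 24] -> counters=[0,0,2,0,0,0,0,1,2,1,1,0,0,2,0,1,0,0,1,1,1,1,0,0,2]
Step 11: insert so at [7, 9, 15, 20] -> counters=[0,0,2,0,0,0,0,2,2,2,1,0,0,2,0,2,0,0,1,1,2,1,0,0,2]
Step 12: insert t at [0, 13, 17, 23] -> counters=[1,0,2,0,0,0,0,2,2,2,1,0,0,3,0,2,0,1,1,1,2,1,0,1,2]
Step 13: insert wzo at [1, 12, 14, 23] -> counters=[1,1,2,0,0,0,0,2,2,2,1,0,1,3,1,2,0,1,1,1,2,1,0,2,2]
Final counters=[1,1,2,0,0,0,0,2,2,2,1,0,1,3,1,2,0,1,1,1,2,1,0,2,2] -> 18 nonzero

Answer: 18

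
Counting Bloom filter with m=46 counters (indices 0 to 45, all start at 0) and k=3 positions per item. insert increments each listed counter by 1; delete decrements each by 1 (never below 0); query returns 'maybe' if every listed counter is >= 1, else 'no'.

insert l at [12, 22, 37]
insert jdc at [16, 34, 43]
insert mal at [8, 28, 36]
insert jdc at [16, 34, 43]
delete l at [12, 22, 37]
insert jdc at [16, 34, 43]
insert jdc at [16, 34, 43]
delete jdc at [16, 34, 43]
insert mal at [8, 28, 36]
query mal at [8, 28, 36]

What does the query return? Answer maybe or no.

Answer: maybe

Derivation:
Step 1: insert l at [12, 22, 37] -> counters=[0,0,0,0,0,0,0,0,0,0,0,0,1,0,0,0,0,0,0,0,0,0,1,0,0,0,0,0,0,0,0,0,0,0,0,0,0,1,0,0,0,0,0,0,0,0]
Step 2: insert jdc at [16, 34, 43] -> counters=[0,0,0,0,0,0,0,0,0,0,0,0,1,0,0,0,1,0,0,0,0,0,1,0,0,0,0,0,0,0,0,0,0,0,1,0,0,1,0,0,0,0,0,1,0,0]
Step 3: insert mal at [8, 28, 36] -> counters=[0,0,0,0,0,0,0,0,1,0,0,0,1,0,0,0,1,0,0,0,0,0,1,0,0,0,0,0,1,0,0,0,0,0,1,0,1,1,0,0,0,0,0,1,0,0]
Step 4: insert jdc at [16, 34, 43] -> counters=[0,0,0,0,0,0,0,0,1,0,0,0,1,0,0,0,2,0,0,0,0,0,1,0,0,0,0,0,1,0,0,0,0,0,2,0,1,1,0,0,0,0,0,2,0,0]
Step 5: delete l at [12, 22, 37] -> counters=[0,0,0,0,0,0,0,0,1,0,0,0,0,0,0,0,2,0,0,0,0,0,0,0,0,0,0,0,1,0,0,0,0,0,2,0,1,0,0,0,0,0,0,2,0,0]
Step 6: insert jdc at [16, 34, 43] -> counters=[0,0,0,0,0,0,0,0,1,0,0,0,0,0,0,0,3,0,0,0,0,0,0,0,0,0,0,0,1,0,0,0,0,0,3,0,1,0,0,0,0,0,0,3,0,0]
Step 7: insert jdc at [16, 34, 43] -> counters=[0,0,0,0,0,0,0,0,1,0,0,0,0,0,0,0,4,0,0,0,0,0,0,0,0,0,0,0,1,0,0,0,0,0,4,0,1,0,0,0,0,0,0,4,0,0]
Step 8: delete jdc at [16, 34, 43] -> counters=[0,0,0,0,0,0,0,0,1,0,0,0,0,0,0,0,3,0,0,0,0,0,0,0,0,0,0,0,1,0,0,0,0,0,3,0,1,0,0,0,0,0,0,3,0,0]
Step 9: insert mal at [8, 28, 36] -> counters=[0,0,0,0,0,0,0,0,2,0,0,0,0,0,0,0,3,0,0,0,0,0,0,0,0,0,0,0,2,0,0,0,0,0,3,0,2,0,0,0,0,0,0,3,0,0]
Query mal: check counters[8]=2 counters[28]=2 counters[36]=2 -> maybe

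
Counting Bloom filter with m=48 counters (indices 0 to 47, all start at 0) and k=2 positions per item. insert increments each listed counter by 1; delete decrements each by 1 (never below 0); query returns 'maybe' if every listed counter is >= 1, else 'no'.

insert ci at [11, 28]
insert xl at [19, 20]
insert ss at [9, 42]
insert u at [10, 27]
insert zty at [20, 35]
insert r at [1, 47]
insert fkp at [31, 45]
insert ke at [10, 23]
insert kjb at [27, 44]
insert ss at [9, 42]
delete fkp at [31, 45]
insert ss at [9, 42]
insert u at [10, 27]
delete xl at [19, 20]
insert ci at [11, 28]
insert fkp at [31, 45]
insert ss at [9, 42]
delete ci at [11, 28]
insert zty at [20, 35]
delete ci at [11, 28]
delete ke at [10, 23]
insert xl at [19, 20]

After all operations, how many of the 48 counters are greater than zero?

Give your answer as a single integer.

Answer: 12

Derivation:
Step 1: insert ci at [11, 28] -> counters=[0,0,0,0,0,0,0,0,0,0,0,1,0,0,0,0,0,0,0,0,0,0,0,0,0,0,0,0,1,0,0,0,0,0,0,0,0,0,0,0,0,0,0,0,0,0,0,0]
Step 2: insert xl at [19, 20] -> counters=[0,0,0,0,0,0,0,0,0,0,0,1,0,0,0,0,0,0,0,1,1,0,0,0,0,0,0,0,1,0,0,0,0,0,0,0,0,0,0,0,0,0,0,0,0,0,0,0]
Step 3: insert ss at [9, 42] -> counters=[0,0,0,0,0,0,0,0,0,1,0,1,0,0,0,0,0,0,0,1,1,0,0,0,0,0,0,0,1,0,0,0,0,0,0,0,0,0,0,0,0,0,1,0,0,0,0,0]
Step 4: insert u at [10, 27] -> counters=[0,0,0,0,0,0,0,0,0,1,1,1,0,0,0,0,0,0,0,1,1,0,0,0,0,0,0,1,1,0,0,0,0,0,0,0,0,0,0,0,0,0,1,0,0,0,0,0]
Step 5: insert zty at [20, 35] -> counters=[0,0,0,0,0,0,0,0,0,1,1,1,0,0,0,0,0,0,0,1,2,0,0,0,0,0,0,1,1,0,0,0,0,0,0,1,0,0,0,0,0,0,1,0,0,0,0,0]
Step 6: insert r at [1, 47] -> counters=[0,1,0,0,0,0,0,0,0,1,1,1,0,0,0,0,0,0,0,1,2,0,0,0,0,0,0,1,1,0,0,0,0,0,0,1,0,0,0,0,0,0,1,0,0,0,0,1]
Step 7: insert fkp at [31, 45] -> counters=[0,1,0,0,0,0,0,0,0,1,1,1,0,0,0,0,0,0,0,1,2,0,0,0,0,0,0,1,1,0,0,1,0,0,0,1,0,0,0,0,0,0,1,0,0,1,0,1]
Step 8: insert ke at [10, 23] -> counters=[0,1,0,0,0,0,0,0,0,1,2,1,0,0,0,0,0,0,0,1,2,0,0,1,0,0,0,1,1,0,0,1,0,0,0,1,0,0,0,0,0,0,1,0,0,1,0,1]
Step 9: insert kjb at [27, 44] -> counters=[0,1,0,0,0,0,0,0,0,1,2,1,0,0,0,0,0,0,0,1,2,0,0,1,0,0,0,2,1,0,0,1,0,0,0,1,0,0,0,0,0,0,1,0,1,1,0,1]
Step 10: insert ss at [9, 42] -> counters=[0,1,0,0,0,0,0,0,0,2,2,1,0,0,0,0,0,0,0,1,2,0,0,1,0,0,0,2,1,0,0,1,0,0,0,1,0,0,0,0,0,0,2,0,1,1,0,1]
Step 11: delete fkp at [31, 45] -> counters=[0,1,0,0,0,0,0,0,0,2,2,1,0,0,0,0,0,0,0,1,2,0,0,1,0,0,0,2,1,0,0,0,0,0,0,1,0,0,0,0,0,0,2,0,1,0,0,1]
Step 12: insert ss at [9, 42] -> counters=[0,1,0,0,0,0,0,0,0,3,2,1,0,0,0,0,0,0,0,1,2,0,0,1,0,0,0,2,1,0,0,0,0,0,0,1,0,0,0,0,0,0,3,0,1,0,0,1]
Step 13: insert u at [10, 27] -> counters=[0,1,0,0,0,0,0,0,0,3,3,1,0,0,0,0,0,0,0,1,2,0,0,1,0,0,0,3,1,0,0,0,0,0,0,1,0,0,0,0,0,0,3,0,1,0,0,1]
Step 14: delete xl at [19, 20] -> counters=[0,1,0,0,0,0,0,0,0,3,3,1,0,0,0,0,0,0,0,0,1,0,0,1,0,0,0,3,1,0,0,0,0,0,0,1,0,0,0,0,0,0,3,0,1,0,0,1]
Step 15: insert ci at [11, 28] -> counters=[0,1,0,0,0,0,0,0,0,3,3,2,0,0,0,0,0,0,0,0,1,0,0,1,0,0,0,3,2,0,0,0,0,0,0,1,0,0,0,0,0,0,3,0,1,0,0,1]
Step 16: insert fkp at [31, 45] -> counters=[0,1,0,0,0,0,0,0,0,3,3,2,0,0,0,0,0,0,0,0,1,0,0,1,0,0,0,3,2,0,0,1,0,0,0,1,0,0,0,0,0,0,3,0,1,1,0,1]
Step 17: insert ss at [9, 42] -> counters=[0,1,0,0,0,0,0,0,0,4,3,2,0,0,0,0,0,0,0,0,1,0,0,1,0,0,0,3,2,0,0,1,0,0,0,1,0,0,0,0,0,0,4,0,1,1,0,1]
Step 18: delete ci at [11, 28] -> counters=[0,1,0,0,0,0,0,0,0,4,3,1,0,0,0,0,0,0,0,0,1,0,0,1,0,0,0,3,1,0,0,1,0,0,0,1,0,0,0,0,0,0,4,0,1,1,0,1]
Step 19: insert zty at [20, 35] -> counters=[0,1,0,0,0,0,0,0,0,4,3,1,0,0,0,0,0,0,0,0,2,0,0,1,0,0,0,3,1,0,0,1,0,0,0,2,0,0,0,0,0,0,4,0,1,1,0,1]
Step 20: delete ci at [11, 28] -> counters=[0,1,0,0,0,0,0,0,0,4,3,0,0,0,0,0,0,0,0,0,2,0,0,1,0,0,0,3,0,0,0,1,0,0,0,2,0,0,0,0,0,0,4,0,1,1,0,1]
Step 21: delete ke at [10, 23] -> counters=[0,1,0,0,0,0,0,0,0,4,2,0,0,0,0,0,0,0,0,0,2,0,0,0,0,0,0,3,0,0,0,1,0,0,0,2,0,0,0,0,0,0,4,0,1,1,0,1]
Step 22: insert xl at [19, 20] -> counters=[0,1,0,0,0,0,0,0,0,4,2,0,0,0,0,0,0,0,0,1,3,0,0,0,0,0,0,3,0,0,0,1,0,0,0,2,0,0,0,0,0,0,4,0,1,1,0,1]
Final counters=[0,1,0,0,0,0,0,0,0,4,2,0,0,0,0,0,0,0,0,1,3,0,0,0,0,0,0,3,0,0,0,1,0,0,0,2,0,0,0,0,0,0,4,0,1,1,0,1] -> 12 nonzero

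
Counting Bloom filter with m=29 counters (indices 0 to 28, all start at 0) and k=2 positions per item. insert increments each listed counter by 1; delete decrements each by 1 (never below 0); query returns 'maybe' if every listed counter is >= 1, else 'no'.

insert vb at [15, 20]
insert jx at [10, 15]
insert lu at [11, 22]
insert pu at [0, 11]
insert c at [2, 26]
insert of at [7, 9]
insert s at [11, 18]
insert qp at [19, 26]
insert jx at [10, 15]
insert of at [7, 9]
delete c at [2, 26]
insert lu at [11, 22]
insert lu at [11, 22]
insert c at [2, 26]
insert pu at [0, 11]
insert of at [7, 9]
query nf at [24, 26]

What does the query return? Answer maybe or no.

Step 1: insert vb at [15, 20] -> counters=[0,0,0,0,0,0,0,0,0,0,0,0,0,0,0,1,0,0,0,0,1,0,0,0,0,0,0,0,0]
Step 2: insert jx at [10, 15] -> counters=[0,0,0,0,0,0,0,0,0,0,1,0,0,0,0,2,0,0,0,0,1,0,0,0,0,0,0,0,0]
Step 3: insert lu at [11, 22] -> counters=[0,0,0,0,0,0,0,0,0,0,1,1,0,0,0,2,0,0,0,0,1,0,1,0,0,0,0,0,0]
Step 4: insert pu at [0, 11] -> counters=[1,0,0,0,0,0,0,0,0,0,1,2,0,0,0,2,0,0,0,0,1,0,1,0,0,0,0,0,0]
Step 5: insert c at [2, 26] -> counters=[1,0,1,0,0,0,0,0,0,0,1,2,0,0,0,2,0,0,0,0,1,0,1,0,0,0,1,0,0]
Step 6: insert of at [7, 9] -> counters=[1,0,1,0,0,0,0,1,0,1,1,2,0,0,0,2,0,0,0,0,1,0,1,0,0,0,1,0,0]
Step 7: insert s at [11, 18] -> counters=[1,0,1,0,0,0,0,1,0,1,1,3,0,0,0,2,0,0,1,0,1,0,1,0,0,0,1,0,0]
Step 8: insert qp at [19, 26] -> counters=[1,0,1,0,0,0,0,1,0,1,1,3,0,0,0,2,0,0,1,1,1,0,1,0,0,0,2,0,0]
Step 9: insert jx at [10, 15] -> counters=[1,0,1,0,0,0,0,1,0,1,2,3,0,0,0,3,0,0,1,1,1,0,1,0,0,0,2,0,0]
Step 10: insert of at [7, 9] -> counters=[1,0,1,0,0,0,0,2,0,2,2,3,0,0,0,3,0,0,1,1,1,0,1,0,0,0,2,0,0]
Step 11: delete c at [2, 26] -> counters=[1,0,0,0,0,0,0,2,0,2,2,3,0,0,0,3,0,0,1,1,1,0,1,0,0,0,1,0,0]
Step 12: insert lu at [11, 22] -> counters=[1,0,0,0,0,0,0,2,0,2,2,4,0,0,0,3,0,0,1,1,1,0,2,0,0,0,1,0,0]
Step 13: insert lu at [11, 22] -> counters=[1,0,0,0,0,0,0,2,0,2,2,5,0,0,0,3,0,0,1,1,1,0,3,0,0,0,1,0,0]
Step 14: insert c at [2, 26] -> counters=[1,0,1,0,0,0,0,2,0,2,2,5,0,0,0,3,0,0,1,1,1,0,3,0,0,0,2,0,0]
Step 15: insert pu at [0, 11] -> counters=[2,0,1,0,0,0,0,2,0,2,2,6,0,0,0,3,0,0,1,1,1,0,3,0,0,0,2,0,0]
Step 16: insert of at [7, 9] -> counters=[2,0,1,0,0,0,0,3,0,3,2,6,0,0,0,3,0,0,1,1,1,0,3,0,0,0,2,0,0]
Query nf: check counters[24]=0 counters[26]=2 -> no

Answer: no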